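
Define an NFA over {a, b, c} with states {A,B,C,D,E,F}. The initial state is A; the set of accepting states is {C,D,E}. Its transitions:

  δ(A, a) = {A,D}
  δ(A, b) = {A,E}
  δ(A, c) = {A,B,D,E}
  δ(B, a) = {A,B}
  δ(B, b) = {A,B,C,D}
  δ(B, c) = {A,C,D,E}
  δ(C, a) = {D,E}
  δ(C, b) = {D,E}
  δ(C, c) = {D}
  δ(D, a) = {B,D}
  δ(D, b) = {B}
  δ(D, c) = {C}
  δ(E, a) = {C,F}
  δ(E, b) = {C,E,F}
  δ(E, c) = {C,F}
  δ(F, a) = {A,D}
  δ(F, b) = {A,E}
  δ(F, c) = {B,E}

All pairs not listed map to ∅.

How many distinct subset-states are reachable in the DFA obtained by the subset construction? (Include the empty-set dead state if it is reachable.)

12

Start state of the DFA: {A}.
{A} --a--> {A,D}  [new]
{A} --b--> {A,E}  [new]
{A} --c--> {A,B,D,E}  [new]
{A,D} --a--> {A,B,D}  [new]
{A,D} --b--> {A,B,E}  [new]
{A,D} --c--> {A,B,C,D,E}  [new]
{A,E} --a--> {A,C,D,F}  [new]
{A,E} --b--> {A,C,E,F}  [new]
{A,E} --c--> {A,B,C,D,E,F}  [new]
{A,B,D,E} --a--> {A,B,C,D,F}  [new]
{A,B,D,E} --b--> {A,B,C,D,E,F}  [seen]
{A,B,D,E} --c--> {A,B,C,D,E,F}  [seen]
{A,B,D} --a--> {A,B,D}  [seen]
{A,B,D} --b--> {A,B,C,D,E}  [seen]
{A,B,D} --c--> {A,B,C,D,E}  [seen]
{A,B,E} --a--> {A,B,C,D,F}  [seen]
{A,B,E} --b--> {A,B,C,D,E,F}  [seen]
{A,B,E} --c--> {A,B,C,D,E,F}  [seen]
{A,B,C,D,E} --a--> {A,B,C,D,E,F}  [seen]
{A,B,C,D,E} --b--> {A,B,C,D,E,F}  [seen]
{A,B,C,D,E} --c--> {A,B,C,D,E,F}  [seen]
{A,C,D,F} --a--> {A,B,D,E}  [seen]
{A,C,D,F} --b--> {A,B,D,E}  [seen]
{A,C,D,F} --c--> {A,B,C,D,E}  [seen]
{A,C,E,F} --a--> {A,C,D,E,F}  [new]
{A,C,E,F} --b--> {A,C,D,E,F}  [seen]
{A,C,E,F} --c--> {A,B,C,D,E,F}  [seen]
{A,B,C,D,E,F} --a--> {A,B,C,D,E,F}  [seen]
{A,B,C,D,E,F} --b--> {A,B,C,D,E,F}  [seen]
{A,B,C,D,E,F} --c--> {A,B,C,D,E,F}  [seen]
{A,B,C,D,F} --a--> {A,B,D,E}  [seen]
{A,B,C,D,F} --b--> {A,B,C,D,E}  [seen]
{A,B,C,D,F} --c--> {A,B,C,D,E}  [seen]
{A,C,D,E,F} --a--> {A,B,C,D,E,F}  [seen]
{A,C,D,E,F} --b--> {A,B,C,D,E,F}  [seen]
{A,C,D,E,F} --c--> {A,B,C,D,E,F}  [seen]
Reachable DFA states: {A}, {A,D}, {A,E}, {A,B,D,E}, {A,B,D}, {A,B,E}, {A,B,C,D,E}, {A,C,D,F}, {A,C,E,F}, {A,B,C,D,E,F}, {A,B,C,D,F}, {A,C,D,E,F}.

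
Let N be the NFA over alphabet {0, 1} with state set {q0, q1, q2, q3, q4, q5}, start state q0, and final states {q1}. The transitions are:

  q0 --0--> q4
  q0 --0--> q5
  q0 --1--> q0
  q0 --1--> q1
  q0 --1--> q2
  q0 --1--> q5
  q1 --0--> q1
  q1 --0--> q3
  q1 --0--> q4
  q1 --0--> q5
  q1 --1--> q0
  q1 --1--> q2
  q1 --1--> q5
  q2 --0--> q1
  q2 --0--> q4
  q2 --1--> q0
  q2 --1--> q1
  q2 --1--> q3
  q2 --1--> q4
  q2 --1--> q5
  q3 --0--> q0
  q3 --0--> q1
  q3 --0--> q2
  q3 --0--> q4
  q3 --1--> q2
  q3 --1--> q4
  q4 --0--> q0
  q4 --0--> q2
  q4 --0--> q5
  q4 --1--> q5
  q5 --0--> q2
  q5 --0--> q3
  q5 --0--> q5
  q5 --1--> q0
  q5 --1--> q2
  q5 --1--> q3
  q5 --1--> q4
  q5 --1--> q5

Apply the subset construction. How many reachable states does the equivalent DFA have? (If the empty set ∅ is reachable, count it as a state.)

7

Start state of the DFA: {q0}.
{q0} --0--> {q4, q5}  [new]
{q0} --1--> {q0, q1, q2, q5}  [new]
{q4, q5} --0--> {q0, q2, q3, q5}  [new]
{q4, q5} --1--> {q0, q2, q3, q4, q5}  [new]
{q0, q1, q2, q5} --0--> {q1, q2, q3, q4, q5}  [new]
{q0, q1, q2, q5} --1--> {q0, q1, q2, q3, q4, q5}  [new]
{q0, q2, q3, q5} --0--> {q0, q1, q2, q3, q4, q5}  [seen]
{q0, q2, q3, q5} --1--> {q0, q1, q2, q3, q4, q5}  [seen]
{q0, q2, q3, q4, q5} --0--> {q0, q1, q2, q3, q4, q5}  [seen]
{q0, q2, q3, q4, q5} --1--> {q0, q1, q2, q3, q4, q5}  [seen]
{q1, q2, q3, q4, q5} --0--> {q0, q1, q2, q3, q4, q5}  [seen]
{q1, q2, q3, q4, q5} --1--> {q0, q1, q2, q3, q4, q5}  [seen]
{q0, q1, q2, q3, q4, q5} --0--> {q0, q1, q2, q3, q4, q5}  [seen]
{q0, q1, q2, q3, q4, q5} --1--> {q0, q1, q2, q3, q4, q5}  [seen]
Reachable DFA states: {q0}, {q4, q5}, {q0, q1, q2, q5}, {q0, q2, q3, q5}, {q0, q2, q3, q4, q5}, {q1, q2, q3, q4, q5}, {q0, q1, q2, q3, q4, q5}.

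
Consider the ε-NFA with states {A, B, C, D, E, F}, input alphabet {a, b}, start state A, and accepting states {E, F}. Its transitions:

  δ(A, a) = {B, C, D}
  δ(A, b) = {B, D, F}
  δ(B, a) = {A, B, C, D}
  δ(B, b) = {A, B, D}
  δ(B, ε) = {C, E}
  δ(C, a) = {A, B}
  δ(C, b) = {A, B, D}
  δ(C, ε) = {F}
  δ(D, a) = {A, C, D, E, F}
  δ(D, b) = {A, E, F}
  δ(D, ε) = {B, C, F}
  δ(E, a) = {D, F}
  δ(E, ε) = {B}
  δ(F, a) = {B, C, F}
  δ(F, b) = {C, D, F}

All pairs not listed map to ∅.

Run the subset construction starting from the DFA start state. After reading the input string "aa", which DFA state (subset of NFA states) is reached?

Start: {A}.
δ(A,a) = {B, C, D}.
Union: {B, C, D}.
ε-closure gives {B, C, D, E, F}.
After a: {B, C, D, E, F}.
δ(B,a) = {A, B, C, D}; δ(C,a) = {A, B}; δ(D,a) = {A, C, D, E, F}; δ(E,a) = {D, F}; δ(F,a) = {B, C, F}.
Union: {A, B, C, D, E, F}.
After a: {A, B, C, D, E, F}.

{A, B, C, D, E, F}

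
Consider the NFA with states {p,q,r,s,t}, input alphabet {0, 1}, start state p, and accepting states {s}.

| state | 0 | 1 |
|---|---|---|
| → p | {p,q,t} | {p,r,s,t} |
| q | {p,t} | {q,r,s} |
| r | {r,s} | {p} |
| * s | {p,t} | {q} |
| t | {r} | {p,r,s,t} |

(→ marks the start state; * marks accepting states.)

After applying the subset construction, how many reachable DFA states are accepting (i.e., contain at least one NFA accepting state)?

2

Start state of the DFA: {p}.
{p} --0--> {p,q,t}  [new]
{p} --1--> {p,r,s,t}  [new]
{p,q,t} --0--> {p,q,r,t}  [new]
{p,q,t} --1--> {p,q,r,s,t}  [new]
{p,r,s,t} --0--> {p,q,r,s,t}  [seen]
{p,r,s,t} --1--> {p,q,r,s,t}  [seen]
{p,q,r,t} --0--> {p,q,r,s,t}  [seen]
{p,q,r,t} --1--> {p,q,r,s,t}  [seen]
{p,q,r,s,t} --0--> {p,q,r,s,t}  [seen]
{p,q,r,s,t} --1--> {p,q,r,s,t}  [seen]
Reachable DFA states: {p}, {p,q,t}, {p,r,s,t}, {p,q,r,t}, {p,q,r,s,t}.
Accepting DFA states (contain an NFA accepting state): {p,r,s,t}, {p,q,r,s,t}.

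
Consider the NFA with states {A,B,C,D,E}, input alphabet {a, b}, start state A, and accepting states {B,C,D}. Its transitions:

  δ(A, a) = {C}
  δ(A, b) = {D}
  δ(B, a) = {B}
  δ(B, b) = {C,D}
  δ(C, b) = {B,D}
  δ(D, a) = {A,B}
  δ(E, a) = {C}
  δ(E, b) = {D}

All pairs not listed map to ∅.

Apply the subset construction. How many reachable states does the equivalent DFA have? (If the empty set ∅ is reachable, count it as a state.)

10

Start state of the DFA: {A}.
{A} --a--> {C}  [new]
{A} --b--> {D}  [new]
{C} --a--> ∅  [new]
{C} --b--> {B,D}  [new]
{D} --a--> {A,B}  [new]
{D} --b--> ∅  [seen]
∅ --a--> ∅  [seen]
∅ --b--> ∅  [seen]
{B,D} --a--> {A,B}  [seen]
{B,D} --b--> {C,D}  [new]
{A,B} --a--> {B,C}  [new]
{A,B} --b--> {C,D}  [seen]
{C,D} --a--> {A,B}  [seen]
{C,D} --b--> {B,D}  [seen]
{B,C} --a--> {B}  [new]
{B,C} --b--> {B,C,D}  [new]
{B} --a--> {B}  [seen]
{B} --b--> {C,D}  [seen]
{B,C,D} --a--> {A,B}  [seen]
{B,C,D} --b--> {B,C,D}  [seen]
Reachable DFA states: {A}, {C}, {D}, ∅, {B,D}, {A,B}, {C,D}, {B,C}, {B}, {B,C,D}.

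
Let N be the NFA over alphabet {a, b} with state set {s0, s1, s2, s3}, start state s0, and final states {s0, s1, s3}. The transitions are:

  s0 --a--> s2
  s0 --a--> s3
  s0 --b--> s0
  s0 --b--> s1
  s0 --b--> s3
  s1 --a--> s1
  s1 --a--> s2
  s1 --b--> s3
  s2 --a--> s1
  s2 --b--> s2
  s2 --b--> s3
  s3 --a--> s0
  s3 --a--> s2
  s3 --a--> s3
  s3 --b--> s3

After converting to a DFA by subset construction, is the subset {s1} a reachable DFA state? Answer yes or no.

Start state of the DFA: {s0}.
{s0} --a--> {s2, s3}  [new]
{s0} --b--> {s0, s1, s3}  [new]
{s2, s3} --a--> {s0, s1, s2, s3}  [new]
{s2, s3} --b--> {s2, s3}  [seen]
{s0, s1, s3} --a--> {s0, s1, s2, s3}  [seen]
{s0, s1, s3} --b--> {s0, s1, s3}  [seen]
{s0, s1, s2, s3} --a--> {s0, s1, s2, s3}  [seen]
{s0, s1, s2, s3} --b--> {s0, s1, s2, s3}  [seen]
Reachable DFA states: {s0}, {s2, s3}, {s0, s1, s3}, {s0, s1, s2, s3}.
{s1} is not among them.

no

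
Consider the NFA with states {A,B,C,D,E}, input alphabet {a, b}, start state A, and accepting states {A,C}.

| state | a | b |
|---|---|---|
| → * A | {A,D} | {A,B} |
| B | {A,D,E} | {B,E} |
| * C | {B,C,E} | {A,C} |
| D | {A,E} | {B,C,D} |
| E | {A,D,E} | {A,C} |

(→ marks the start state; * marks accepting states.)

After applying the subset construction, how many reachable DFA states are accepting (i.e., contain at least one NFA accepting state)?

Start state of the DFA: {A}.
{A} --a--> {A,D}  [new]
{A} --b--> {A,B}  [new]
{A,D} --a--> {A,D,E}  [new]
{A,D} --b--> {A,B,C,D}  [new]
{A,B} --a--> {A,D,E}  [seen]
{A,B} --b--> {A,B,E}  [new]
{A,D,E} --a--> {A,D,E}  [seen]
{A,D,E} --b--> {A,B,C,D}  [seen]
{A,B,C,D} --a--> {A,B,C,D,E}  [new]
{A,B,C,D} --b--> {A,B,C,D,E}  [seen]
{A,B,E} --a--> {A,D,E}  [seen]
{A,B,E} --b--> {A,B,C,E}  [new]
{A,B,C,D,E} --a--> {A,B,C,D,E}  [seen]
{A,B,C,D,E} --b--> {A,B,C,D,E}  [seen]
{A,B,C,E} --a--> {A,B,C,D,E}  [seen]
{A,B,C,E} --b--> {A,B,C,E}  [seen]
Reachable DFA states: {A}, {A,D}, {A,B}, {A,D,E}, {A,B,C,D}, {A,B,E}, {A,B,C,D,E}, {A,B,C,E}.
Accepting DFA states (contain an NFA accepting state): {A}, {A,D}, {A,B}, {A,D,E}, {A,B,C,D}, {A,B,E}, {A,B,C,D,E}, {A,B,C,E}.

8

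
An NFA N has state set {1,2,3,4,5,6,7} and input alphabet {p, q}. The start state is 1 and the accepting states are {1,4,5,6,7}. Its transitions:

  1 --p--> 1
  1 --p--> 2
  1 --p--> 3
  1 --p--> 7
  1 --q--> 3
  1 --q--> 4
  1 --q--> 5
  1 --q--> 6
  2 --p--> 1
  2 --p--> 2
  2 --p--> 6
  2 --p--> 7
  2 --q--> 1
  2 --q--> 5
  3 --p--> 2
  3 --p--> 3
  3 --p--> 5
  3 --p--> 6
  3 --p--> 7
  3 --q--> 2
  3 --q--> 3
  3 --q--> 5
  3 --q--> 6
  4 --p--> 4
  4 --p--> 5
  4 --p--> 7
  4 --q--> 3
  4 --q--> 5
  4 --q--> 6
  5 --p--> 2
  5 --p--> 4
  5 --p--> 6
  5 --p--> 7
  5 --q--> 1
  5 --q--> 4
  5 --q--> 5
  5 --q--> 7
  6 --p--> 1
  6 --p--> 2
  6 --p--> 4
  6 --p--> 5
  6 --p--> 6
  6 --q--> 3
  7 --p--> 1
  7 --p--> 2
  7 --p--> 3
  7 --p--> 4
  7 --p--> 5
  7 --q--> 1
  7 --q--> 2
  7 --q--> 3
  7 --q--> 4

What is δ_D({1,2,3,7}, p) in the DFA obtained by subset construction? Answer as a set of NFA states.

δ(1,p) = {1,2,3,7}; δ(2,p) = {1,2,6,7}; δ(3,p) = {2,3,5,6,7}; δ(7,p) = {1,2,3,4,5}.
Union: {1,2,3,4,5,6,7}.

{1,2,3,4,5,6,7}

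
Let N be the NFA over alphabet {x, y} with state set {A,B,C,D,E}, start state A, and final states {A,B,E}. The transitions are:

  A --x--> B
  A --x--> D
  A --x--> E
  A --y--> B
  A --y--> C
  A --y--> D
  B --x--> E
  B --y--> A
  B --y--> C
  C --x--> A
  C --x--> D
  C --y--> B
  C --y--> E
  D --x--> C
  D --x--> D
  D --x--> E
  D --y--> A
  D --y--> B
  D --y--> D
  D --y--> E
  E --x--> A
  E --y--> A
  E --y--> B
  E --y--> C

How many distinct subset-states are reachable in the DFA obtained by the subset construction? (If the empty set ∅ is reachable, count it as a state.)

Start state of the DFA: {A}.
{A} --x--> {B,D,E}  [new]
{A} --y--> {B,C,D}  [new]
{B,D,E} --x--> {A,C,D,E}  [new]
{B,D,E} --y--> {A,B,C,D,E}  [new]
{B,C,D} --x--> {A,C,D,E}  [seen]
{B,C,D} --y--> {A,B,C,D,E}  [seen]
{A,C,D,E} --x--> {A,B,C,D,E}  [seen]
{A,C,D,E} --y--> {A,B,C,D,E}  [seen]
{A,B,C,D,E} --x--> {A,B,C,D,E}  [seen]
{A,B,C,D,E} --y--> {A,B,C,D,E}  [seen]
Reachable DFA states: {A}, {B,D,E}, {B,C,D}, {A,C,D,E}, {A,B,C,D,E}.

5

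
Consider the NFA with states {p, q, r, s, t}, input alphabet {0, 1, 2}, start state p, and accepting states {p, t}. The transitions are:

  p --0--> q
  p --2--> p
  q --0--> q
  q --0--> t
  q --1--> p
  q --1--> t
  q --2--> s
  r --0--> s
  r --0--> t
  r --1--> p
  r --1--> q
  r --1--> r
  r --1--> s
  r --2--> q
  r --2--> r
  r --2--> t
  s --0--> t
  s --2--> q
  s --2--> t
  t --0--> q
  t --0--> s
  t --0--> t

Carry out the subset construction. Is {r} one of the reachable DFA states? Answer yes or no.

Start state of the DFA: {p}.
{p} --0--> {q}  [new]
{p} --1--> ∅  [new]
{p} --2--> {p}  [seen]
{q} --0--> {q, t}  [new]
{q} --1--> {p, t}  [new]
{q} --2--> {s}  [new]
∅ --0--> ∅  [seen]
∅ --1--> ∅  [seen]
∅ --2--> ∅  [seen]
{q, t} --0--> {q, s, t}  [new]
{q, t} --1--> {p, t}  [seen]
{q, t} --2--> {s}  [seen]
{p, t} --0--> {q, s, t}  [seen]
{p, t} --1--> ∅  [seen]
{p, t} --2--> {p}  [seen]
{s} --0--> {t}  [new]
{s} --1--> ∅  [seen]
{s} --2--> {q, t}  [seen]
{q, s, t} --0--> {q, s, t}  [seen]
{q, s, t} --1--> {p, t}  [seen]
{q, s, t} --2--> {q, s, t}  [seen]
{t} --0--> {q, s, t}  [seen]
{t} --1--> ∅  [seen]
{t} --2--> ∅  [seen]
Reachable DFA states: {p}, {q}, ∅, {q, t}, {p, t}, {s}, {q, s, t}, {t}.
{r} is not among them.

no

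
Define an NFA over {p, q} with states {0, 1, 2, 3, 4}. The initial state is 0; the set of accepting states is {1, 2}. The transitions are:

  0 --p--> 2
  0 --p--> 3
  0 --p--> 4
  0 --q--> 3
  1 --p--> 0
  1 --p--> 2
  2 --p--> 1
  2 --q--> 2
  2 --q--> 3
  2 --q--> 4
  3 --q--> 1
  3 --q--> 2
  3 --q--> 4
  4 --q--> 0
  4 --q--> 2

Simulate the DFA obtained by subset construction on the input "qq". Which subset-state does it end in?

{1, 2, 4}

Start: {0}.
δ(0,q) = {3}.
Union: {3}.
After q: {3}.
δ(3,q) = {1, 2, 4}.
Union: {1, 2, 4}.
After q: {1, 2, 4}.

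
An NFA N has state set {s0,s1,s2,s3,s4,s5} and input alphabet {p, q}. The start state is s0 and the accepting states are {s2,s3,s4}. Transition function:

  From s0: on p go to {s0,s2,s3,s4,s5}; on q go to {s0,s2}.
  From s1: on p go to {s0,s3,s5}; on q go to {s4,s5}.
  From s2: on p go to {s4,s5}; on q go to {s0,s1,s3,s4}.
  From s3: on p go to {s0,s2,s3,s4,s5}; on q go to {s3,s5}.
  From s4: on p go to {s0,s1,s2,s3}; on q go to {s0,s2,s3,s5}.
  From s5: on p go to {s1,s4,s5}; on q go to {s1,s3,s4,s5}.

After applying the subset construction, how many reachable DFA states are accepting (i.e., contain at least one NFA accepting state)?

4

Start state of the DFA: {s0}.
{s0} --p--> {s0,s2,s3,s4,s5}  [new]
{s0} --q--> {s0,s2}  [new]
{s0,s2,s3,s4,s5} --p--> {s0,s1,s2,s3,s4,s5}  [new]
{s0,s2,s3,s4,s5} --q--> {s0,s1,s2,s3,s4,s5}  [seen]
{s0,s2} --p--> {s0,s2,s3,s4,s5}  [seen]
{s0,s2} --q--> {s0,s1,s2,s3,s4}  [new]
{s0,s1,s2,s3,s4,s5} --p--> {s0,s1,s2,s3,s4,s5}  [seen]
{s0,s1,s2,s3,s4,s5} --q--> {s0,s1,s2,s3,s4,s5}  [seen]
{s0,s1,s2,s3,s4} --p--> {s0,s1,s2,s3,s4,s5}  [seen]
{s0,s1,s2,s3,s4} --q--> {s0,s1,s2,s3,s4,s5}  [seen]
Reachable DFA states: {s0}, {s0,s2,s3,s4,s5}, {s0,s2}, {s0,s1,s2,s3,s4,s5}, {s0,s1,s2,s3,s4}.
Accepting DFA states (contain an NFA accepting state): {s0,s2,s3,s4,s5}, {s0,s2}, {s0,s1,s2,s3,s4,s5}, {s0,s1,s2,s3,s4}.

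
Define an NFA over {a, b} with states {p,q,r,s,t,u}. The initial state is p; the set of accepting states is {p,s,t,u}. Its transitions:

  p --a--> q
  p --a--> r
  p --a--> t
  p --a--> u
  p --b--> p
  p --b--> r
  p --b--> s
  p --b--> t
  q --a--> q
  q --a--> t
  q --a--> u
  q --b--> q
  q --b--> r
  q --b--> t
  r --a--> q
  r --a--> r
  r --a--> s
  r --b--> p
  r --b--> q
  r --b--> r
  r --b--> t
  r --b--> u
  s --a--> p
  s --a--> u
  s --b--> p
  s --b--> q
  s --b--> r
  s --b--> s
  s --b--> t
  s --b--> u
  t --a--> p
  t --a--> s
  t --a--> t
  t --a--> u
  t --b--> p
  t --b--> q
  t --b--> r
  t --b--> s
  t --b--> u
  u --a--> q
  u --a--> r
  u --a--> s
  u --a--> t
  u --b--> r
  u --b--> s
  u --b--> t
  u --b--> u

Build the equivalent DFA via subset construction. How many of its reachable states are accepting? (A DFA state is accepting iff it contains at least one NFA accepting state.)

Start state of the DFA: {p}.
{p} --a--> {q,r,t,u}  [new]
{p} --b--> {p,r,s,t}  [new]
{q,r,t,u} --a--> {p,q,r,s,t,u}  [new]
{q,r,t,u} --b--> {p,q,r,s,t,u}  [seen]
{p,r,s,t} --a--> {p,q,r,s,t,u}  [seen]
{p,r,s,t} --b--> {p,q,r,s,t,u}  [seen]
{p,q,r,s,t,u} --a--> {p,q,r,s,t,u}  [seen]
{p,q,r,s,t,u} --b--> {p,q,r,s,t,u}  [seen]
Reachable DFA states: {p}, {q,r,t,u}, {p,r,s,t}, {p,q,r,s,t,u}.
Accepting DFA states (contain an NFA accepting state): {p}, {q,r,t,u}, {p,r,s,t}, {p,q,r,s,t,u}.

4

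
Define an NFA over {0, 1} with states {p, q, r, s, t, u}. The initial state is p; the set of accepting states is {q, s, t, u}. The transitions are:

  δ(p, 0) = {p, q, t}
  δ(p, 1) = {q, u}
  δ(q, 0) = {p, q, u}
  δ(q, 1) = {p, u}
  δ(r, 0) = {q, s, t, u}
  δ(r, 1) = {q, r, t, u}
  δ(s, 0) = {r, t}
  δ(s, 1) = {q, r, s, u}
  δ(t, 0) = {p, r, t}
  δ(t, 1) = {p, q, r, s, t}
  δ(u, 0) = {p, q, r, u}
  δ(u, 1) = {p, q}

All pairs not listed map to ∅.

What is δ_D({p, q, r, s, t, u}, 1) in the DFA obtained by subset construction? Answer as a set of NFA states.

{p, q, r, s, t, u}

δ(p,1) = {q, u}; δ(q,1) = {p, u}; δ(r,1) = {q, r, t, u}; δ(s,1) = {q, r, s, u}; δ(t,1) = {p, q, r, s, t}; δ(u,1) = {p, q}.
Union: {p, q, r, s, t, u}.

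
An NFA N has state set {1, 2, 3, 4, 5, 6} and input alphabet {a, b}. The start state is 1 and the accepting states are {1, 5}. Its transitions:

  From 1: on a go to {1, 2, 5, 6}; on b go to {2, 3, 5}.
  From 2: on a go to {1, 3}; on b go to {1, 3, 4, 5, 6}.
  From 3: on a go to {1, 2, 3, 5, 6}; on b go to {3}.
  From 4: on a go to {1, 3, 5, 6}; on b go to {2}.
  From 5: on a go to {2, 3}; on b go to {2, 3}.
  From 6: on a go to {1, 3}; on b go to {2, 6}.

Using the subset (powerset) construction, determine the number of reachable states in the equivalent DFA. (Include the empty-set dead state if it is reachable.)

5

Start state of the DFA: {1}.
{1} --a--> {1, 2, 5, 6}  [new]
{1} --b--> {2, 3, 5}  [new]
{1, 2, 5, 6} --a--> {1, 2, 3, 5, 6}  [new]
{1, 2, 5, 6} --b--> {1, 2, 3, 4, 5, 6}  [new]
{2, 3, 5} --a--> {1, 2, 3, 5, 6}  [seen]
{2, 3, 5} --b--> {1, 2, 3, 4, 5, 6}  [seen]
{1, 2, 3, 5, 6} --a--> {1, 2, 3, 5, 6}  [seen]
{1, 2, 3, 5, 6} --b--> {1, 2, 3, 4, 5, 6}  [seen]
{1, 2, 3, 4, 5, 6} --a--> {1, 2, 3, 5, 6}  [seen]
{1, 2, 3, 4, 5, 6} --b--> {1, 2, 3, 4, 5, 6}  [seen]
Reachable DFA states: {1}, {1, 2, 5, 6}, {2, 3, 5}, {1, 2, 3, 5, 6}, {1, 2, 3, 4, 5, 6}.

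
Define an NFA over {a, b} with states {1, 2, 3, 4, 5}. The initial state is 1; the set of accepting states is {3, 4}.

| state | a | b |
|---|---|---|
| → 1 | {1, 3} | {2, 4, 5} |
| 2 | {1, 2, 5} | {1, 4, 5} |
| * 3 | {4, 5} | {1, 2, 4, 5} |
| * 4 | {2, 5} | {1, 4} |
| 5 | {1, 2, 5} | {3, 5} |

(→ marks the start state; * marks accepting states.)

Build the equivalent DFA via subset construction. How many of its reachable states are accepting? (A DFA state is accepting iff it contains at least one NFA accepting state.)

Start state of the DFA: {1}.
{1} --a--> {1, 3}  [new]
{1} --b--> {2, 4, 5}  [new]
{1, 3} --a--> {1, 3, 4, 5}  [new]
{1, 3} --b--> {1, 2, 4, 5}  [new]
{2, 4, 5} --a--> {1, 2, 5}  [new]
{2, 4, 5} --b--> {1, 3, 4, 5}  [seen]
{1, 3, 4, 5} --a--> {1, 2, 3, 4, 5}  [new]
{1, 3, 4, 5} --b--> {1, 2, 3, 4, 5}  [seen]
{1, 2, 4, 5} --a--> {1, 2, 3, 5}  [new]
{1, 2, 4, 5} --b--> {1, 2, 3, 4, 5}  [seen]
{1, 2, 5} --a--> {1, 2, 3, 5}  [seen]
{1, 2, 5} --b--> {1, 2, 3, 4, 5}  [seen]
{1, 2, 3, 4, 5} --a--> {1, 2, 3, 4, 5}  [seen]
{1, 2, 3, 4, 5} --b--> {1, 2, 3, 4, 5}  [seen]
{1, 2, 3, 5} --a--> {1, 2, 3, 4, 5}  [seen]
{1, 2, 3, 5} --b--> {1, 2, 3, 4, 5}  [seen]
Reachable DFA states: {1}, {1, 3}, {2, 4, 5}, {1, 3, 4, 5}, {1, 2, 4, 5}, {1, 2, 5}, {1, 2, 3, 4, 5}, {1, 2, 3, 5}.
Accepting DFA states (contain an NFA accepting state): {1, 3}, {2, 4, 5}, {1, 3, 4, 5}, {1, 2, 4, 5}, {1, 2, 3, 4, 5}, {1, 2, 3, 5}.

6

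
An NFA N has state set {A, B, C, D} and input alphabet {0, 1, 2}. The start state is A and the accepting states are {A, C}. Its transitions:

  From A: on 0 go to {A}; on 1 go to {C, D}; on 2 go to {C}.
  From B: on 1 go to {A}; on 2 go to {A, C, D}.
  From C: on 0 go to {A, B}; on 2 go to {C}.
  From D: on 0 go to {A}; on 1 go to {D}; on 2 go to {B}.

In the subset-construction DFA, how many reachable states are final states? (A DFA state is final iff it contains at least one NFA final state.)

Start state of the DFA: {A}.
{A} --0--> {A}  [seen]
{A} --1--> {C, D}  [new]
{A} --2--> {C}  [new]
{C, D} --0--> {A, B}  [new]
{C, D} --1--> {D}  [new]
{C, D} --2--> {B, C}  [new]
{C} --0--> {A, B}  [seen]
{C} --1--> ∅  [new]
{C} --2--> {C}  [seen]
{A, B} --0--> {A}  [seen]
{A, B} --1--> {A, C, D}  [new]
{A, B} --2--> {A, C, D}  [seen]
{D} --0--> {A}  [seen]
{D} --1--> {D}  [seen]
{D} --2--> {B}  [new]
{B, C} --0--> {A, B}  [seen]
{B, C} --1--> {A}  [seen]
{B, C} --2--> {A, C, D}  [seen]
∅ --0--> ∅  [seen]
∅ --1--> ∅  [seen]
∅ --2--> ∅  [seen]
{A, C, D} --0--> {A, B}  [seen]
{A, C, D} --1--> {C, D}  [seen]
{A, C, D} --2--> {B, C}  [seen]
{B} --0--> ∅  [seen]
{B} --1--> {A}  [seen]
{B} --2--> {A, C, D}  [seen]
Reachable DFA states: {A}, {C, D}, {C}, {A, B}, {D}, {B, C}, ∅, {A, C, D}, {B}.
Accepting DFA states (contain an NFA accepting state): {A}, {C, D}, {C}, {A, B}, {B, C}, {A, C, D}.

6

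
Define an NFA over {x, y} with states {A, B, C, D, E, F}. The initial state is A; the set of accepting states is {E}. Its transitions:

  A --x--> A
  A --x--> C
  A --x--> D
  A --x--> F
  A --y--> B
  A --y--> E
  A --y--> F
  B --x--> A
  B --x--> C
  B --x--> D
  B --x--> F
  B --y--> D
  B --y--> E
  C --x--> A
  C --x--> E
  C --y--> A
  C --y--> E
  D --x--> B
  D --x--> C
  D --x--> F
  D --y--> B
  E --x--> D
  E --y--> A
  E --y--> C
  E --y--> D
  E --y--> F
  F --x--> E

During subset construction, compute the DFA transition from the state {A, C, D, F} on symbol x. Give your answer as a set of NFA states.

{A, B, C, D, E, F}

δ(A,x) = {A, C, D, F}; δ(C,x) = {A, E}; δ(D,x) = {B, C, F}; δ(F,x) = {E}.
Union: {A, B, C, D, E, F}.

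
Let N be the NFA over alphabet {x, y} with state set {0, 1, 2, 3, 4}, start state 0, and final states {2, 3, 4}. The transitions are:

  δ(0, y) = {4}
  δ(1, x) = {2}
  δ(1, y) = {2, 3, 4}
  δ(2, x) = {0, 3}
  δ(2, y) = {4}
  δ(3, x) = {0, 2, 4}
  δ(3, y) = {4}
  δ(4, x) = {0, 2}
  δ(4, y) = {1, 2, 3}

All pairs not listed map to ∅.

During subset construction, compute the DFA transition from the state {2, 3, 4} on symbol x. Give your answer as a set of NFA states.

{0, 2, 3, 4}

δ(2,x) = {0, 3}; δ(3,x) = {0, 2, 4}; δ(4,x) = {0, 2}.
Union: {0, 2, 3, 4}.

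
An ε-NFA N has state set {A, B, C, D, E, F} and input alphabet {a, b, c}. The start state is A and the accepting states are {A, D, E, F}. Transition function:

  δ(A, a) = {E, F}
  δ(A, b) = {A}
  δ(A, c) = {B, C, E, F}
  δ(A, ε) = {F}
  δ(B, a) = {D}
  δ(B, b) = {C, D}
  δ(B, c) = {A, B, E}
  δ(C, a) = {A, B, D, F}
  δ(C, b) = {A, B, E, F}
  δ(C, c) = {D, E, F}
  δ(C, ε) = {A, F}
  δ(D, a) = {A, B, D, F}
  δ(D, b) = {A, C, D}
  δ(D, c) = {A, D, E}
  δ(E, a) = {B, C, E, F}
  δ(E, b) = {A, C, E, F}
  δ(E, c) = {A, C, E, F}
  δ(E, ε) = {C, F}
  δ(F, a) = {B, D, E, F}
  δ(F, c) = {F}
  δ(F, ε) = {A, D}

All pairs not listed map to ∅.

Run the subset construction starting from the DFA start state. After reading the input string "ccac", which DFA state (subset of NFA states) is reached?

Start: {A, D, F}.
δ(A,c) = {B, C, E, F}; δ(D,c) = {A, D, E}; δ(F,c) = {F}.
Union: {A, B, C, D, E, F}.
After c: {A, B, C, D, E, F}.
δ(A,c) = {B, C, E, F}; δ(B,c) = {A, B, E}; δ(C,c) = {D, E, F}; δ(D,c) = {A, D, E}; δ(E,c) = {A, C, E, F}; δ(F,c) = {F}.
Union: {A, B, C, D, E, F}.
After c: {A, B, C, D, E, F}.
δ(A,a) = {E, F}; δ(B,a) = {D}; δ(C,a) = {A, B, D, F}; δ(D,a) = {A, B, D, F}; δ(E,a) = {B, C, E, F}; δ(F,a) = {B, D, E, F}.
Union: {A, B, C, D, E, F}.
After a: {A, B, C, D, E, F}.
δ(A,c) = {B, C, E, F}; δ(B,c) = {A, B, E}; δ(C,c) = {D, E, F}; δ(D,c) = {A, D, E}; δ(E,c) = {A, C, E, F}; δ(F,c) = {F}.
Union: {A, B, C, D, E, F}.
After c: {A, B, C, D, E, F}.

{A, B, C, D, E, F}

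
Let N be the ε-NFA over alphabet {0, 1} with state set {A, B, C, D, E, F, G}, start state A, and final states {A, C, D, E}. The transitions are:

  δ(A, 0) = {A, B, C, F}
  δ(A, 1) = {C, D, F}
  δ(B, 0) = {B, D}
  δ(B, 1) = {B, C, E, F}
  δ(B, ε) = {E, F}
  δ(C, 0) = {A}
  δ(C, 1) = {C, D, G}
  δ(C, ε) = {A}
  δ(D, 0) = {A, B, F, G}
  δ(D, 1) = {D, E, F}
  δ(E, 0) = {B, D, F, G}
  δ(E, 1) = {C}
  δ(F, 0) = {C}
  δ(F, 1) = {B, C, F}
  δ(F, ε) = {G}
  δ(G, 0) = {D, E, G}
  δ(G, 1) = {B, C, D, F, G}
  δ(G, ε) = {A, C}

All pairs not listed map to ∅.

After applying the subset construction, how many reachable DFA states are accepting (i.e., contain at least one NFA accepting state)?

Start state of the DFA: {A} (ε-closure of the NFA start).
{A} --0--> {A, B, C, E, F, G}  [new]
{A} --1--> {A, C, D, F, G}  [new]
{A, B, C, E, F, G} --0--> {A, B, C, D, E, F, G}  [new]
{A, B, C, E, F, G} --1--> {A, B, C, D, E, F, G}  [seen]
{A, C, D, F, G} --0--> {A, B, C, D, E, F, G}  [seen]
{A, C, D, F, G} --1--> {A, B, C, D, E, F, G}  [seen]
{A, B, C, D, E, F, G} --0--> {A, B, C, D, E, F, G}  [seen]
{A, B, C, D, E, F, G} --1--> {A, B, C, D, E, F, G}  [seen]
Reachable DFA states: {A}, {A, B, C, E, F, G}, {A, C, D, F, G}, {A, B, C, D, E, F, G}.
Accepting DFA states (contain an NFA accepting state): {A}, {A, B, C, E, F, G}, {A, C, D, F, G}, {A, B, C, D, E, F, G}.

4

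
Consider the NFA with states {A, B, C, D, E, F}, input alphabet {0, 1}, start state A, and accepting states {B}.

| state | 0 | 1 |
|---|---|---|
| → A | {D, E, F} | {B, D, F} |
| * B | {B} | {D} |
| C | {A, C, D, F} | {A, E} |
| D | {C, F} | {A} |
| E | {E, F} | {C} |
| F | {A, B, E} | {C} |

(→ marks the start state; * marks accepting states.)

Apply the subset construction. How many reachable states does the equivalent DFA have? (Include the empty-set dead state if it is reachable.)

Start state of the DFA: {A}.
{A} --0--> {D, E, F}  [new]
{A} --1--> {B, D, F}  [new]
{D, E, F} --0--> {A, B, C, E, F}  [new]
{D, E, F} --1--> {A, C}  [new]
{B, D, F} --0--> {A, B, C, E, F}  [seen]
{B, D, F} --1--> {A, C, D}  [new]
{A, B, C, E, F} --0--> {A, B, C, D, E, F}  [new]
{A, B, C, E, F} --1--> {A, B, C, D, E, F}  [seen]
{A, C} --0--> {A, C, D, E, F}  [new]
{A, C} --1--> {A, B, D, E, F}  [new]
{A, C, D} --0--> {A, C, D, E, F}  [seen]
{A, C, D} --1--> {A, B, D, E, F}  [seen]
{A, B, C, D, E, F} --0--> {A, B, C, D, E, F}  [seen]
{A, B, C, D, E, F} --1--> {A, B, C, D, E, F}  [seen]
{A, C, D, E, F} --0--> {A, B, C, D, E, F}  [seen]
{A, C, D, E, F} --1--> {A, B, C, D, E, F}  [seen]
{A, B, D, E, F} --0--> {A, B, C, D, E, F}  [seen]
{A, B, D, E, F} --1--> {A, B, C, D, F}  [new]
{A, B, C, D, F} --0--> {A, B, C, D, E, F}  [seen]
{A, B, C, D, F} --1--> {A, B, C, D, E, F}  [seen]
Reachable DFA states: {A}, {D, E, F}, {B, D, F}, {A, B, C, E, F}, {A, C}, {A, C, D}, {A, B, C, D, E, F}, {A, C, D, E, F}, {A, B, D, E, F}, {A, B, C, D, F}.

10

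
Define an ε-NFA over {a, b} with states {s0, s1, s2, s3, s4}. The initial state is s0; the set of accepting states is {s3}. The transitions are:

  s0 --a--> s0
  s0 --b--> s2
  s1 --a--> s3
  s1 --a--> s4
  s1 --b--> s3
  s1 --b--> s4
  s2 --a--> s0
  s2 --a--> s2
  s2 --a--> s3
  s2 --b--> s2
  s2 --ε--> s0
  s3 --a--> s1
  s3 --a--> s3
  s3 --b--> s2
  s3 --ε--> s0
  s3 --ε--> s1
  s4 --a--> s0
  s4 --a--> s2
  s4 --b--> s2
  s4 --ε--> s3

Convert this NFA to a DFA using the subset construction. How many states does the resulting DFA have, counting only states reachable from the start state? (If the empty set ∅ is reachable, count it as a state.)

Start state of the DFA: {s0} (ε-closure of the NFA start).
{s0} --a--> {s0}  [seen]
{s0} --b--> {s0, s2}  [new]
{s0, s2} --a--> {s0, s1, s2, s3}  [new]
{s0, s2} --b--> {s0, s2}  [seen]
{s0, s1, s2, s3} --a--> {s0, s1, s2, s3, s4}  [new]
{s0, s1, s2, s3} --b--> {s0, s1, s2, s3, s4}  [seen]
{s0, s1, s2, s3, s4} --a--> {s0, s1, s2, s3, s4}  [seen]
{s0, s1, s2, s3, s4} --b--> {s0, s1, s2, s3, s4}  [seen]
Reachable DFA states: {s0}, {s0, s2}, {s0, s1, s2, s3}, {s0, s1, s2, s3, s4}.

4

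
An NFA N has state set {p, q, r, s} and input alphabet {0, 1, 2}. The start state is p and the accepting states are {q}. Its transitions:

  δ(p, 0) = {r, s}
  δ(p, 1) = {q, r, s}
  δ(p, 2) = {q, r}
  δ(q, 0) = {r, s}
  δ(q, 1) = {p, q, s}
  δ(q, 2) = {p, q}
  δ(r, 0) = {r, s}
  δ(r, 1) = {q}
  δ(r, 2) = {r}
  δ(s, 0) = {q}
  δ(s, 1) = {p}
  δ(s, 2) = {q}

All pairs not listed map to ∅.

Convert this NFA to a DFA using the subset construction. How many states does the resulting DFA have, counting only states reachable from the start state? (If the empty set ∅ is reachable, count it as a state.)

Start state of the DFA: {p}.
{p} --0--> {r, s}  [new]
{p} --1--> {q, r, s}  [new]
{p} --2--> {q, r}  [new]
{r, s} --0--> {q, r, s}  [seen]
{r, s} --1--> {p, q}  [new]
{r, s} --2--> {q, r}  [seen]
{q, r, s} --0--> {q, r, s}  [seen]
{q, r, s} --1--> {p, q, s}  [new]
{q, r, s} --2--> {p, q, r}  [new]
{q, r} --0--> {r, s}  [seen]
{q, r} --1--> {p, q, s}  [seen]
{q, r} --2--> {p, q, r}  [seen]
{p, q} --0--> {r, s}  [seen]
{p, q} --1--> {p, q, r, s}  [new]
{p, q} --2--> {p, q, r}  [seen]
{p, q, s} --0--> {q, r, s}  [seen]
{p, q, s} --1--> {p, q, r, s}  [seen]
{p, q, s} --2--> {p, q, r}  [seen]
{p, q, r} --0--> {r, s}  [seen]
{p, q, r} --1--> {p, q, r, s}  [seen]
{p, q, r} --2--> {p, q, r}  [seen]
{p, q, r, s} --0--> {q, r, s}  [seen]
{p, q, r, s} --1--> {p, q, r, s}  [seen]
{p, q, r, s} --2--> {p, q, r}  [seen]
Reachable DFA states: {p}, {r, s}, {q, r, s}, {q, r}, {p, q}, {p, q, s}, {p, q, r}, {p, q, r, s}.

8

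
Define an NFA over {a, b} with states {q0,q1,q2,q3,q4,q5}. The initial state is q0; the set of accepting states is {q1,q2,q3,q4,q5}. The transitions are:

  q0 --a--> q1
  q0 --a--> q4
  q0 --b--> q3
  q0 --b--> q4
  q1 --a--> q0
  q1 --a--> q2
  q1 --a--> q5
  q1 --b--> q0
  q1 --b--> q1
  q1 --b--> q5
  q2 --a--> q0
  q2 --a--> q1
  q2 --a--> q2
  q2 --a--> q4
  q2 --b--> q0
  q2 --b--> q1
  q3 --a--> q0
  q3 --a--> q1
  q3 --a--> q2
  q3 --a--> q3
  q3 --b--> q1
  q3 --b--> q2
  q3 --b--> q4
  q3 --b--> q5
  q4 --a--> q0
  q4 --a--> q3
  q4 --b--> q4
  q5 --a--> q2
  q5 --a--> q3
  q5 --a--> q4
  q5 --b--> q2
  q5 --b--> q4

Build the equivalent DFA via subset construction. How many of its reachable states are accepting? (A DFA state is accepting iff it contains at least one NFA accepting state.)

Start state of the DFA: {q0}.
{q0} --a--> {q1,q4}  [new]
{q0} --b--> {q3,q4}  [new]
{q1,q4} --a--> {q0,q2,q3,q5}  [new]
{q1,q4} --b--> {q0,q1,q4,q5}  [new]
{q3,q4} --a--> {q0,q1,q2,q3}  [new]
{q3,q4} --b--> {q1,q2,q4,q5}  [new]
{q0,q2,q3,q5} --a--> {q0,q1,q2,q3,q4}  [new]
{q0,q2,q3,q5} --b--> {q0,q1,q2,q3,q4,q5}  [new]
{q0,q1,q4,q5} --a--> {q0,q1,q2,q3,q4,q5}  [seen]
{q0,q1,q4,q5} --b--> {q0,q1,q2,q3,q4,q5}  [seen]
{q0,q1,q2,q3} --a--> {q0,q1,q2,q3,q4,q5}  [seen]
{q0,q1,q2,q3} --b--> {q0,q1,q2,q3,q4,q5}  [seen]
{q1,q2,q4,q5} --a--> {q0,q1,q2,q3,q4,q5}  [seen]
{q1,q2,q4,q5} --b--> {q0,q1,q2,q4,q5}  [new]
{q0,q1,q2,q3,q4} --a--> {q0,q1,q2,q3,q4,q5}  [seen]
{q0,q1,q2,q3,q4} --b--> {q0,q1,q2,q3,q4,q5}  [seen]
{q0,q1,q2,q3,q4,q5} --a--> {q0,q1,q2,q3,q4,q5}  [seen]
{q0,q1,q2,q3,q4,q5} --b--> {q0,q1,q2,q3,q4,q5}  [seen]
{q0,q1,q2,q4,q5} --a--> {q0,q1,q2,q3,q4,q5}  [seen]
{q0,q1,q2,q4,q5} --b--> {q0,q1,q2,q3,q4,q5}  [seen]
Reachable DFA states: {q0}, {q1,q4}, {q3,q4}, {q0,q2,q3,q5}, {q0,q1,q4,q5}, {q0,q1,q2,q3}, {q1,q2,q4,q5}, {q0,q1,q2,q3,q4}, {q0,q1,q2,q3,q4,q5}, {q0,q1,q2,q4,q5}.
Accepting DFA states (contain an NFA accepting state): {q1,q4}, {q3,q4}, {q0,q2,q3,q5}, {q0,q1,q4,q5}, {q0,q1,q2,q3}, {q1,q2,q4,q5}, {q0,q1,q2,q3,q4}, {q0,q1,q2,q3,q4,q5}, {q0,q1,q2,q4,q5}.

9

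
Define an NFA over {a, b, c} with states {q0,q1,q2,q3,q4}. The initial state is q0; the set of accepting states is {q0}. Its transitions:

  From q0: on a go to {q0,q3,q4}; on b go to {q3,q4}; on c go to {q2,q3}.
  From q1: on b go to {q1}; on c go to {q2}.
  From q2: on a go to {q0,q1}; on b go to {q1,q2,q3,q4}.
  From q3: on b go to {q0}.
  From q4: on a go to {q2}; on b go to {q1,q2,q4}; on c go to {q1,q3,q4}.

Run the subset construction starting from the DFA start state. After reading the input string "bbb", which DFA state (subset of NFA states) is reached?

Start: {q0}.
δ(q0,b) = {q3,q4}.
Union: {q3,q4}.
After b: {q3,q4}.
δ(q3,b) = {q0}; δ(q4,b) = {q1,q2,q4}.
Union: {q0,q1,q2,q4}.
After b: {q0,q1,q2,q4}.
δ(q0,b) = {q3,q4}; δ(q1,b) = {q1}; δ(q2,b) = {q1,q2,q3,q4}; δ(q4,b) = {q1,q2,q4}.
Union: {q1,q2,q3,q4}.
After b: {q1,q2,q3,q4}.

{q1,q2,q3,q4}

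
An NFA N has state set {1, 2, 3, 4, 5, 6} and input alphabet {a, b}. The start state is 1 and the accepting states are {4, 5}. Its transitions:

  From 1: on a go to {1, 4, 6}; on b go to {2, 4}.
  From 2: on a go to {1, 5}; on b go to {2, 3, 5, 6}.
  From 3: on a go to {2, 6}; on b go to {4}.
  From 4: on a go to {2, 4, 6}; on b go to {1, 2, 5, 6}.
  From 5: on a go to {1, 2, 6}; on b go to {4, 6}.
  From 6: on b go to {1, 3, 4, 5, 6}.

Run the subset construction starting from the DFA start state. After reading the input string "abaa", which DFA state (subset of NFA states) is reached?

Start: {1}.
δ(1,a) = {1, 4, 6}.
Union: {1, 4, 6}.
After a: {1, 4, 6}.
δ(1,b) = {2, 4}; δ(4,b) = {1, 2, 5, 6}; δ(6,b) = {1, 3, 4, 5, 6}.
Union: {1, 2, 3, 4, 5, 6}.
After b: {1, 2, 3, 4, 5, 6}.
δ(1,a) = {1, 4, 6}; δ(2,a) = {1, 5}; δ(3,a) = {2, 6}; δ(4,a) = {2, 4, 6}; δ(5,a) = {1, 2, 6}; δ(6,a) = ∅.
Union: {1, 2, 4, 5, 6}.
After a: {1, 2, 4, 5, 6}.
δ(1,a) = {1, 4, 6}; δ(2,a) = {1, 5}; δ(4,a) = {2, 4, 6}; δ(5,a) = {1, 2, 6}; δ(6,a) = ∅.
Union: {1, 2, 4, 5, 6}.
After a: {1, 2, 4, 5, 6}.

{1, 2, 4, 5, 6}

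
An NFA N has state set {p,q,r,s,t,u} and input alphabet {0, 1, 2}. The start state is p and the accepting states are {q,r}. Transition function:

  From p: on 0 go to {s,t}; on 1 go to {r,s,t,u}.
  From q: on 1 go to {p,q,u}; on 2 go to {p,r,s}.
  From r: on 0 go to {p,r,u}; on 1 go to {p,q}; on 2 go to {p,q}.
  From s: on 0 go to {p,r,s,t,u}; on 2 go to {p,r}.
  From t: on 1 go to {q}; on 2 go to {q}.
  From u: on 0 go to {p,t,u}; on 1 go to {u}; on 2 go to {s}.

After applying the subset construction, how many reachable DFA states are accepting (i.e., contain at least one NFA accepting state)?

Start state of the DFA: {p}.
{p} --0--> {s,t}  [new]
{p} --1--> {r,s,t,u}  [new]
{p} --2--> ∅  [new]
{s,t} --0--> {p,r,s,t,u}  [new]
{s,t} --1--> {q}  [new]
{s,t} --2--> {p,q,r}  [new]
{r,s,t,u} --0--> {p,r,s,t,u}  [seen]
{r,s,t,u} --1--> {p,q,u}  [new]
{r,s,t,u} --2--> {p,q,r,s}  [new]
∅ --0--> ∅  [seen]
∅ --1--> ∅  [seen]
∅ --2--> ∅  [seen]
{p,r,s,t,u} --0--> {p,r,s,t,u}  [seen]
{p,r,s,t,u} --1--> {p,q,r,s,t,u}  [new]
{p,r,s,t,u} --2--> {p,q,r,s}  [seen]
{q} --0--> ∅  [seen]
{q} --1--> {p,q,u}  [seen]
{q} --2--> {p,r,s}  [new]
{p,q,r} --0--> {p,r,s,t,u}  [seen]
{p,q,r} --1--> {p,q,r,s,t,u}  [seen]
{p,q,r} --2--> {p,q,r,s}  [seen]
{p,q,u} --0--> {p,s,t,u}  [new]
{p,q,u} --1--> {p,q,r,s,t,u}  [seen]
{p,q,u} --2--> {p,r,s}  [seen]
{p,q,r,s} --0--> {p,r,s,t,u}  [seen]
{p,q,r,s} --1--> {p,q,r,s,t,u}  [seen]
{p,q,r,s} --2--> {p,q,r,s}  [seen]
{p,q,r,s,t,u} --0--> {p,r,s,t,u}  [seen]
{p,q,r,s,t,u} --1--> {p,q,r,s,t,u}  [seen]
{p,q,r,s,t,u} --2--> {p,q,r,s}  [seen]
{p,r,s} --0--> {p,r,s,t,u}  [seen]
{p,r,s} --1--> {p,q,r,s,t,u}  [seen]
{p,r,s} --2--> {p,q,r}  [seen]
{p,s,t,u} --0--> {p,r,s,t,u}  [seen]
{p,s,t,u} --1--> {q,r,s,t,u}  [new]
{p,s,t,u} --2--> {p,q,r,s}  [seen]
{q,r,s,t,u} --0--> {p,r,s,t,u}  [seen]
{q,r,s,t,u} --1--> {p,q,u}  [seen]
{q,r,s,t,u} --2--> {p,q,r,s}  [seen]
Reachable DFA states: {p}, {s,t}, {r,s,t,u}, ∅, {p,r,s,t,u}, {q}, {p,q,r}, {p,q,u}, {p,q,r,s}, {p,q,r,s,t,u}, {p,r,s}, {p,s,t,u}, {q,r,s,t,u}.
Accepting DFA states (contain an NFA accepting state): {r,s,t,u}, {p,r,s,t,u}, {q}, {p,q,r}, {p,q,u}, {p,q,r,s}, {p,q,r,s,t,u}, {p,r,s}, {q,r,s,t,u}.

9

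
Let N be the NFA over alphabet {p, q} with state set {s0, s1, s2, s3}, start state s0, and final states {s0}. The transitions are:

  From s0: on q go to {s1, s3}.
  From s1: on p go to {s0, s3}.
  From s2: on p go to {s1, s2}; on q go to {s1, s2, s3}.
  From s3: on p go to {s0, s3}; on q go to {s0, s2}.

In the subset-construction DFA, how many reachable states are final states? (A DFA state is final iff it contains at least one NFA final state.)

4

Start state of the DFA: {s0}.
{s0} --p--> ∅  [new]
{s0} --q--> {s1, s3}  [new]
∅ --p--> ∅  [seen]
∅ --q--> ∅  [seen]
{s1, s3} --p--> {s0, s3}  [new]
{s1, s3} --q--> {s0, s2}  [new]
{s0, s3} --p--> {s0, s3}  [seen]
{s0, s3} --q--> {s0, s1, s2, s3}  [new]
{s0, s2} --p--> {s1, s2}  [new]
{s0, s2} --q--> {s1, s2, s3}  [new]
{s0, s1, s2, s3} --p--> {s0, s1, s2, s3}  [seen]
{s0, s1, s2, s3} --q--> {s0, s1, s2, s3}  [seen]
{s1, s2} --p--> {s0, s1, s2, s3}  [seen]
{s1, s2} --q--> {s1, s2, s3}  [seen]
{s1, s2, s3} --p--> {s0, s1, s2, s3}  [seen]
{s1, s2, s3} --q--> {s0, s1, s2, s3}  [seen]
Reachable DFA states: {s0}, ∅, {s1, s3}, {s0, s3}, {s0, s2}, {s0, s1, s2, s3}, {s1, s2}, {s1, s2, s3}.
Accepting DFA states (contain an NFA accepting state): {s0}, {s0, s3}, {s0, s2}, {s0, s1, s2, s3}.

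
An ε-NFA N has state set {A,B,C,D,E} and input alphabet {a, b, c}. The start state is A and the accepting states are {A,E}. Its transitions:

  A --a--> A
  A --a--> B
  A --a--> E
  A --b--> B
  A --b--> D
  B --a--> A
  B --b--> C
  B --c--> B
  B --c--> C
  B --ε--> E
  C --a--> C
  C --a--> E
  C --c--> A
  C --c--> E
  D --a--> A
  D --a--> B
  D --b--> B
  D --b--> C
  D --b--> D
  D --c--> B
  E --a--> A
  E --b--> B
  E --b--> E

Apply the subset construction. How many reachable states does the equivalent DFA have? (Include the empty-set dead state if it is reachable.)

Start state of the DFA: {A} (ε-closure of the NFA start).
{A} --a--> {A,B,E}  [new]
{A} --b--> {B,D,E}  [new]
{A} --c--> ∅  [new]
{A,B,E} --a--> {A,B,E}  [seen]
{A,B,E} --b--> {B,C,D,E}  [new]
{A,B,E} --c--> {B,C,E}  [new]
{B,D,E} --a--> {A,B,E}  [seen]
{B,D,E} --b--> {B,C,D,E}  [seen]
{B,D,E} --c--> {B,C,E}  [seen]
∅ --a--> ∅  [seen]
∅ --b--> ∅  [seen]
∅ --c--> ∅  [seen]
{B,C,D,E} --a--> {A,B,C,E}  [new]
{B,C,D,E} --b--> {B,C,D,E}  [seen]
{B,C,D,E} --c--> {A,B,C,E}  [seen]
{B,C,E} --a--> {A,C,E}  [new]
{B,C,E} --b--> {B,C,E}  [seen]
{B,C,E} --c--> {A,B,C,E}  [seen]
{A,B,C,E} --a--> {A,B,C,E}  [seen]
{A,B,C,E} --b--> {B,C,D,E}  [seen]
{A,B,C,E} --c--> {A,B,C,E}  [seen]
{A,C,E} --a--> {A,B,C,E}  [seen]
{A,C,E} --b--> {B,D,E}  [seen]
{A,C,E} --c--> {A,E}  [new]
{A,E} --a--> {A,B,E}  [seen]
{A,E} --b--> {B,D,E}  [seen]
{A,E} --c--> ∅  [seen]
Reachable DFA states: {A}, {A,B,E}, {B,D,E}, ∅, {B,C,D,E}, {B,C,E}, {A,B,C,E}, {A,C,E}, {A,E}.

9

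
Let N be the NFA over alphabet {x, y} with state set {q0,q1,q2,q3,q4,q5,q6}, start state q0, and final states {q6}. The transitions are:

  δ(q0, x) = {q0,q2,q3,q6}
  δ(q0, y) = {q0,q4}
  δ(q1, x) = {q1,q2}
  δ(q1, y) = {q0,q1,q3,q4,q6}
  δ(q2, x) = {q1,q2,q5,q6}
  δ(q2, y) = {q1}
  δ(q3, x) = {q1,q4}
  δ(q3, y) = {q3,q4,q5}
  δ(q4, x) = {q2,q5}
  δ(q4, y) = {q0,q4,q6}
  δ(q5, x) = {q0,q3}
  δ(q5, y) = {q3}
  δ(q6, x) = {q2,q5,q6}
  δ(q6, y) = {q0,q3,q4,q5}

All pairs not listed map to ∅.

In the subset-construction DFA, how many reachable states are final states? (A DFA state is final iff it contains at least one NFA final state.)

6

Start state of the DFA: {q0}.
{q0} --x--> {q0,q2,q3,q6}  [new]
{q0} --y--> {q0,q4}  [new]
{q0,q2,q3,q6} --x--> {q0,q1,q2,q3,q4,q5,q6}  [new]
{q0,q2,q3,q6} --y--> {q0,q1,q3,q4,q5}  [new]
{q0,q4} --x--> {q0,q2,q3,q5,q6}  [new]
{q0,q4} --y--> {q0,q4,q6}  [new]
{q0,q1,q2,q3,q4,q5,q6} --x--> {q0,q1,q2,q3,q4,q5,q6}  [seen]
{q0,q1,q2,q3,q4,q5,q6} --y--> {q0,q1,q3,q4,q5,q6}  [new]
{q0,q1,q3,q4,q5} --x--> {q0,q1,q2,q3,q4,q5,q6}  [seen]
{q0,q1,q3,q4,q5} --y--> {q0,q1,q3,q4,q5,q6}  [seen]
{q0,q2,q3,q5,q6} --x--> {q0,q1,q2,q3,q4,q5,q6}  [seen]
{q0,q2,q3,q5,q6} --y--> {q0,q1,q3,q4,q5}  [seen]
{q0,q4,q6} --x--> {q0,q2,q3,q5,q6}  [seen]
{q0,q4,q6} --y--> {q0,q3,q4,q5,q6}  [new]
{q0,q1,q3,q4,q5,q6} --x--> {q0,q1,q2,q3,q4,q5,q6}  [seen]
{q0,q1,q3,q4,q5,q6} --y--> {q0,q1,q3,q4,q5,q6}  [seen]
{q0,q3,q4,q5,q6} --x--> {q0,q1,q2,q3,q4,q5,q6}  [seen]
{q0,q3,q4,q5,q6} --y--> {q0,q3,q4,q5,q6}  [seen]
Reachable DFA states: {q0}, {q0,q2,q3,q6}, {q0,q4}, {q0,q1,q2,q3,q4,q5,q6}, {q0,q1,q3,q4,q5}, {q0,q2,q3,q5,q6}, {q0,q4,q6}, {q0,q1,q3,q4,q5,q6}, {q0,q3,q4,q5,q6}.
Accepting DFA states (contain an NFA accepting state): {q0,q2,q3,q6}, {q0,q1,q2,q3,q4,q5,q6}, {q0,q2,q3,q5,q6}, {q0,q4,q6}, {q0,q1,q3,q4,q5,q6}, {q0,q3,q4,q5,q6}.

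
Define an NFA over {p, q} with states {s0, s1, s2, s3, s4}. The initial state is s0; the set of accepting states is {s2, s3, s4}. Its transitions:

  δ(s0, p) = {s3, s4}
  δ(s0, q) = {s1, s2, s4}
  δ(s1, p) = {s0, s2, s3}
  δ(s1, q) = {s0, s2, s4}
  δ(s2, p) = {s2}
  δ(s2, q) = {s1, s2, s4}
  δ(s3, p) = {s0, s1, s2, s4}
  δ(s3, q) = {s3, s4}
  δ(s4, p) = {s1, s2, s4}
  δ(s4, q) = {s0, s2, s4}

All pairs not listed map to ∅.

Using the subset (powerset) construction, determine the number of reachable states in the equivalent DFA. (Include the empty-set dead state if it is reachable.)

Start state of the DFA: {s0}.
{s0} --p--> {s3, s4}  [new]
{s0} --q--> {s1, s2, s4}  [new]
{s3, s4} --p--> {s0, s1, s2, s4}  [new]
{s3, s4} --q--> {s0, s2, s3, s4}  [new]
{s1, s2, s4} --p--> {s0, s1, s2, s3, s4}  [new]
{s1, s2, s4} --q--> {s0, s1, s2, s4}  [seen]
{s0, s1, s2, s4} --p--> {s0, s1, s2, s3, s4}  [seen]
{s0, s1, s2, s4} --q--> {s0, s1, s2, s4}  [seen]
{s0, s2, s3, s4} --p--> {s0, s1, s2, s3, s4}  [seen]
{s0, s2, s3, s4} --q--> {s0, s1, s2, s3, s4}  [seen]
{s0, s1, s2, s3, s4} --p--> {s0, s1, s2, s3, s4}  [seen]
{s0, s1, s2, s3, s4} --q--> {s0, s1, s2, s3, s4}  [seen]
Reachable DFA states: {s0}, {s3, s4}, {s1, s2, s4}, {s0, s1, s2, s4}, {s0, s2, s3, s4}, {s0, s1, s2, s3, s4}.

6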